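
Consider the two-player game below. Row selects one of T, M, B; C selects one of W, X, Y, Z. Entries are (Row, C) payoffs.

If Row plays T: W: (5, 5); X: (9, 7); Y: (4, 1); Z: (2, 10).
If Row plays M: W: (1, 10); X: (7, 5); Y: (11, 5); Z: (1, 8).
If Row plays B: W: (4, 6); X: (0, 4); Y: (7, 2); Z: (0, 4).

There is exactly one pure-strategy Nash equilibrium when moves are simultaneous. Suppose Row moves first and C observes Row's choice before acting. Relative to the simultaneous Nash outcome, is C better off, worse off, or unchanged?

worse off

Solve by backward induction (Row leads).
- T → C plays Z (best of 5, 7, 1, 10); Row gets 2.
- M → C plays W (best of 10, 5, 5, 8); Row gets 1.
- B → C plays W (best of 6, 4, 2, 4); Row gets 4.
Maximizing over 2, 1, 4, Row chooses B. Subgame-perfect outcome: (B, W) with payoffs (4, 6).
For the simultaneous game, intersect best replies.
Row's best replies: W→T; X→T; Y→M; Z→T.
C's best replies: T→Z; M→W; B→W.
The unique mutual best reply is (T, Z), giving (2, 10).
C earns 6 sequentially versus 10 at the Nash outcome: worse off.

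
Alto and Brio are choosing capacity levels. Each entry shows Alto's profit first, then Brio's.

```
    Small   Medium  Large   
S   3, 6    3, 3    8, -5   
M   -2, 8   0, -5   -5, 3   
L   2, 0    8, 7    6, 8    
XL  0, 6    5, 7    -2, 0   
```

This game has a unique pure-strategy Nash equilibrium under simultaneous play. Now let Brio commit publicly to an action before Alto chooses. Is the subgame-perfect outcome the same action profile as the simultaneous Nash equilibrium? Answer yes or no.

Solve by backward induction (Brio leads).
- Small: Alto compares 3, -2, 2, 0 and picks S; Brio would get 6.
- Medium: Alto compares 3, 0, 8, 5 and picks L; Brio would get 7.
- Large: Alto compares 8, -5, 6, -2 and picks S; Brio would get -5.
Among 6, 7, -5, the best is 7 at Medium. Subgame-perfect outcome: (L, Medium) with payoffs (8, 7).
For the simultaneous game, intersect best replies.
Alto's best replies: Small→S; Medium→L; Large→S.
Brio's best replies: S→Small; M→Small; L→Large; XL→Medium.
Only (S, Small) has each player best-responding; Nash payoffs (3, 6).
Sequential outcome (L, Medium) differs from the Nash profile (S, Small).

no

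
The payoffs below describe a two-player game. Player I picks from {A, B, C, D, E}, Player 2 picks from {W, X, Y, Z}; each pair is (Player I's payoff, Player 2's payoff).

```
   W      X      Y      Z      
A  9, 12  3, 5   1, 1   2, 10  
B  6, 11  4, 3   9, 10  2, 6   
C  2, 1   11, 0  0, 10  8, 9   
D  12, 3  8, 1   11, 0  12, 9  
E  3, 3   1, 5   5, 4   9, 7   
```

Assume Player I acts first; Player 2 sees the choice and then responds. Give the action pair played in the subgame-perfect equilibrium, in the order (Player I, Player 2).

(D, Z)

Work backward from Player 2's decision.
- A: Player 2 compares 12, 5, 1, 10 and picks W; Player I would get 9.
- B: Player 2 compares 11, 3, 10, 6 and picks W; Player I would get 6.
- C: Player 2 compares 1, 0, 10, 9 and picks Y; Player I would get 0.
- D: Player 2 compares 3, 1, 0, 9 and picks Z; Player I would get 12.
- E: Player 2 compares 3, 5, 4, 7 and picks Z; Player I would get 9.
Player I's induced payoffs are 9, 6, 0, 12, 9, so Player I commits to D. Subgame-perfect outcome: (D, Z) with payoffs (12, 9).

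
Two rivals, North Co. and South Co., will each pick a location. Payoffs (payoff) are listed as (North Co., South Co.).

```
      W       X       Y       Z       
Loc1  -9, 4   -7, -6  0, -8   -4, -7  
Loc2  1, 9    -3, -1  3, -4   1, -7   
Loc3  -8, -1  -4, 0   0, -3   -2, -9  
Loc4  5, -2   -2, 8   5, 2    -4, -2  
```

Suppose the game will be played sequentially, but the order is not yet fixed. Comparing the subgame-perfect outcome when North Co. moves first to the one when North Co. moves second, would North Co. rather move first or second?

If North Co. leads: South Co.'s best replies are Loc1→W, Loc2→W, Loc3→X, Loc4→X; North Co.'s induced payoffs -9, 1, -4, -2; outcome (Loc2, W), payoffs (1, 9).
If South Co. leads: North Co.'s best replies are W→Loc4, X→Loc4, Y→Loc4, Z→Loc2; South Co.'s induced payoffs -2, 8, 2, -7; outcome (Loc4, X), payoffs (-2, 8).
North Co. gets 1 moving first and -2 moving second, so North Co. prefers to move first.

first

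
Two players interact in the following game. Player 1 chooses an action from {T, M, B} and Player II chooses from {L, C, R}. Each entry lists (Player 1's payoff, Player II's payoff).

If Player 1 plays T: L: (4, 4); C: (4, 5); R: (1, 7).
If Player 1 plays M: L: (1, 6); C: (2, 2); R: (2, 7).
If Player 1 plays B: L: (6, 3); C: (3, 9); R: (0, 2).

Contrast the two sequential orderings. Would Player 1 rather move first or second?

first

If Player 1 leads: Player II's best replies are T→R, M→R, B→C; Player 1's induced payoffs 1, 2, 3; outcome (B, C), payoffs (3, 9).
If Player II leads: Player 1's best replies are L→B, C→T, R→M; Player II's induced payoffs 3, 5, 7; outcome (M, R), payoffs (2, 7).
Player 1 gets 3 moving first and 2 moving second, so Player 1 prefers to move first.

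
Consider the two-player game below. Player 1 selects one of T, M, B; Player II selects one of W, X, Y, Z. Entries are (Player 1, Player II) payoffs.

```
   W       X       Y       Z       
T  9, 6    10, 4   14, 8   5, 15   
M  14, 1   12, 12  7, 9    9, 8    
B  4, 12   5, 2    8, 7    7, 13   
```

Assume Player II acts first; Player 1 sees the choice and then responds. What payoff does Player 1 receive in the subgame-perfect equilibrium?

12

Player 1 best-responds to each possible Player II move:
- W → Player 1 plays M (best of 9, 14, 4); Player II gets 1.
- X → Player 1 plays M (best of 10, 12, 5); Player II gets 12.
- Y → Player 1 plays T (best of 14, 7, 8); Player II gets 8.
- Z → Player 1 plays M (best of 5, 9, 7); Player II gets 8.
Player II's induced payoffs are 1, 12, 8, 8, so Player II commits to X. Subgame-perfect outcome: (M, X) with payoffs (12, 12).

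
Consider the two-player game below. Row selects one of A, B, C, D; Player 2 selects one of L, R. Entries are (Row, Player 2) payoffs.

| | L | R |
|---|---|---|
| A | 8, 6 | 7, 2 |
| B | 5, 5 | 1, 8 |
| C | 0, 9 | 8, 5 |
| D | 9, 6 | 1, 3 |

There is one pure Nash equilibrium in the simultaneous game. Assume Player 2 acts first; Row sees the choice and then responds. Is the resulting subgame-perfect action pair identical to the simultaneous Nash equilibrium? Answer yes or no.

Row best-responds to each possible Player 2 move:
- L: BR = D, leader payoff 6.
- R: BR = C, leader payoff 5.
Among 6, 5, the best is 6 at L. Subgame-perfect outcome: (D, L) with payoffs (9, 6).
Under simultaneous play:
Row's best replies: L→D; R→C.
Player 2's best replies: A→L; B→R; C→L; D→L.
The unique mutual best reply is (D, L), giving (9, 6).
Sequential outcome (D, L) coincides with the Nash profile (D, L).

yes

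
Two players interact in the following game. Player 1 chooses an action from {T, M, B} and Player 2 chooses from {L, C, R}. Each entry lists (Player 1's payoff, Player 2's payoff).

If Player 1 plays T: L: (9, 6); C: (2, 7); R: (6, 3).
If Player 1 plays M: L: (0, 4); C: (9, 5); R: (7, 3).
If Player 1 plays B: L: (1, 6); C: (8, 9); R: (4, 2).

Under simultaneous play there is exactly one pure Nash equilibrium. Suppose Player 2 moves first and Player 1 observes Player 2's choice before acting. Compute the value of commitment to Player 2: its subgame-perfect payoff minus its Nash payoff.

1

Work backward from Player 1's decision.
- L: Player 1 compares 9, 0, 1 and picks T; Player 2 would get 6.
- C: Player 1 compares 2, 9, 8 and picks M; Player 2 would get 5.
- R: Player 1 compares 6, 7, 4 and picks M; Player 2 would get 3.
Player 2's induced payoffs are 6, 5, 3, so Player 2 commits to L. Subgame-perfect outcome: (T, L) with payoffs (9, 6).
Under simultaneous play:
Player 1's best replies: L→T; C→M; R→M.
Player 2's best replies: T→C; M→C; B→C.
Only (M, C) has each player best-responding; Nash payoffs (9, 5).
Player 2's commitment gain: 6 − 5 = 1.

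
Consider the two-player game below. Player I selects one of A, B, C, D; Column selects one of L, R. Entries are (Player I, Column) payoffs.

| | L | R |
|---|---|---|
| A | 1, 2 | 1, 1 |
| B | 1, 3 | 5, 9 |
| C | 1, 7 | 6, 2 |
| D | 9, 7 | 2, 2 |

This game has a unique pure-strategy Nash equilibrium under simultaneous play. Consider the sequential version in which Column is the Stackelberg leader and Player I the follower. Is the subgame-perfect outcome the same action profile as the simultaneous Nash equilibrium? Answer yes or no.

yes

Work backward from Player I's decision.
- L: BR = D, leader payoff 7.
- R: BR = C, leader payoff 2.
Maximizing over 7, 2, Column chooses L. Subgame-perfect outcome: (D, L) with payoffs (9, 7).
Under simultaneous play:
Player I's best replies: L→D; R→C.
Column's best replies: A→L; B→R; C→L; D→L.
Only (D, L) has each player best-responding; Nash payoffs (9, 7).
Sequential outcome (D, L) coincides with the Nash profile (D, L).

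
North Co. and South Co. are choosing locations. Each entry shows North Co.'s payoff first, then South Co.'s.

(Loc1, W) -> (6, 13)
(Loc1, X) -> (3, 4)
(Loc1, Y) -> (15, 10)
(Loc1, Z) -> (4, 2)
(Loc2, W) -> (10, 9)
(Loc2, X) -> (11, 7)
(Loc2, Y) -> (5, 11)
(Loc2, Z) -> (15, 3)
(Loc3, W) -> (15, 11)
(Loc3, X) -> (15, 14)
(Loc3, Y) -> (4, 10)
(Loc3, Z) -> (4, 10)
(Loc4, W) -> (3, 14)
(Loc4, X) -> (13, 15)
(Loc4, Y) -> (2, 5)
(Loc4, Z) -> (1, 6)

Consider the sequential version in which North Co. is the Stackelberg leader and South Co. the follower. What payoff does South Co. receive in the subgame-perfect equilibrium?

Solve by backward induction (North Co. leads).
- Loc1: South Co. compares 13, 4, 10, 2 and picks W; North Co. would get 6.
- Loc2: South Co. compares 9, 7, 11, 3 and picks Y; North Co. would get 5.
- Loc3: South Co. compares 11, 14, 10, 10 and picks X; North Co. would get 15.
- Loc4: South Co. compares 14, 15, 5, 6 and picks X; North Co. would get 13.
Among 6, 5, 15, 13, the best is 15 at Loc3. Subgame-perfect outcome: (Loc3, X) with payoffs (15, 14).

14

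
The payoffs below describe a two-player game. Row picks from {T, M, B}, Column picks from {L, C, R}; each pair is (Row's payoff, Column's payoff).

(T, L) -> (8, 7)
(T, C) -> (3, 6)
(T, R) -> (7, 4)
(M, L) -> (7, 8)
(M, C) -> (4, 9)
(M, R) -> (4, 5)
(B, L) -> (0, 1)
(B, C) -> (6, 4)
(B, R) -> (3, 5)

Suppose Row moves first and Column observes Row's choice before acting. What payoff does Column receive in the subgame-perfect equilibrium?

7

Solve by backward induction (Row leads).
- T: Column compares 7, 6, 4 and picks L; Row would get 8.
- M: Column compares 8, 9, 5 and picks C; Row would get 4.
- B: Column compares 1, 4, 5 and picks R; Row would get 3.
Row's induced payoffs are 8, 4, 3, so Row commits to T. Subgame-perfect outcome: (T, L) with payoffs (8, 7).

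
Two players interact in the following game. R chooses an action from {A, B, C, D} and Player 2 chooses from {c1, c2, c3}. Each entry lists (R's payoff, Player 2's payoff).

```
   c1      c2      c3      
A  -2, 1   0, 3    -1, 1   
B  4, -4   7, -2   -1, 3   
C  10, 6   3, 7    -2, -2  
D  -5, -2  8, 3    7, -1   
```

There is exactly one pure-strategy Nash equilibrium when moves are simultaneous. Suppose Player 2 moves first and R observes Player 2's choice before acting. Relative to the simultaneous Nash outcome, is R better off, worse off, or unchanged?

better off

Backward induction with Player 2 moving first.
- c1: R compares -2, 4, 10, -5 and picks C; Player 2 would get 6.
- c2: R compares 0, 7, 3, 8 and picks D; Player 2 would get 3.
- c3: R compares -1, -1, -2, 7 and picks D; Player 2 would get -1.
Maximizing over 6, 3, -1, Player 2 chooses c1. Subgame-perfect outcome: (C, c1) with payoffs (10, 6).
For the simultaneous game, intersect best replies.
R's best replies: c1→C; c2→D; c3→D.
Player 2's best replies: A→c2; B→c3; C→c2; D→c2.
The unique mutual best reply is (D, c2), giving (8, 3).
R earns 10 sequentially versus 8 at the Nash outcome: better off.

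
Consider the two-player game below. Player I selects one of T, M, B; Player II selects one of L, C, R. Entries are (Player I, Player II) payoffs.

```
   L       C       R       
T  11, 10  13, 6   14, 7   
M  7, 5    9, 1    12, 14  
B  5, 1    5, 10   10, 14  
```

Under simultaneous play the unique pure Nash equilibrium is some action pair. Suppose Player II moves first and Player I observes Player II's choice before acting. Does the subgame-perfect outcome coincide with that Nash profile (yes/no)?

yes

Work backward from Player I's decision.
- L → Player I plays T (best of 11, 7, 5); Player II gets 10.
- C → Player I plays T (best of 13, 9, 5); Player II gets 6.
- R → Player I plays T (best of 14, 12, 10); Player II gets 7.
Maximizing over 10, 6, 7, Player II chooses L. Subgame-perfect outcome: (T, L) with payoffs (11, 10).
Now find the simultaneous Nash equilibrium.
Player I's best replies: L→T; C→T; R→T.
Player II's best replies: T→L; M→R; B→R.
The unique mutual best reply is (T, L), giving (11, 10).
Sequential outcome (T, L) coincides with the Nash profile (T, L).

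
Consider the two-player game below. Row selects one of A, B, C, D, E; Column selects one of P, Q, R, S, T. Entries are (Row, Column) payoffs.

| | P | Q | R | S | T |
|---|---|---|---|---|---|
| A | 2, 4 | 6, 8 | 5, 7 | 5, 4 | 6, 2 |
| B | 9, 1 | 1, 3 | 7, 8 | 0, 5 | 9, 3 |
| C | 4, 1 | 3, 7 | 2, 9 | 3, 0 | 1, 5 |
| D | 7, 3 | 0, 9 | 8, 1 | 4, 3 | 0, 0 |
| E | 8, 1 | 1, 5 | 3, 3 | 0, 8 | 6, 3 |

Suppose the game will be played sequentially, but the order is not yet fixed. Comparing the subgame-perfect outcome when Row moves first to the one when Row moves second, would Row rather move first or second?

first

If Row leads: Column's best replies are A→Q, B→R, C→R, D→Q, E→S; Row's induced payoffs 6, 7, 2, 0, 0; outcome (B, R), payoffs (7, 8).
If Column leads: Row's best replies are P→B, Q→A, R→D, S→A, T→B; Column's induced payoffs 1, 8, 1, 4, 3; outcome (A, Q), payoffs (6, 8).
Row gets 7 moving first and 6 moving second, so Row prefers to move first.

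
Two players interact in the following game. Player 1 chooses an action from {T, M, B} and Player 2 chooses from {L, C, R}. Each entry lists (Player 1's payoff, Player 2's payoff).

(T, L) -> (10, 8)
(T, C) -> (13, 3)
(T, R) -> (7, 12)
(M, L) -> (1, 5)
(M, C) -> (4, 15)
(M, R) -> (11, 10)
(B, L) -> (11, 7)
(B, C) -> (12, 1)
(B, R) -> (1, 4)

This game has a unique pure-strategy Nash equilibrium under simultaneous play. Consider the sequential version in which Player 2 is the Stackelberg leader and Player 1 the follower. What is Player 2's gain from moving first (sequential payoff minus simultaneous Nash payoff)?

Work backward from Player 1's decision.
- L: Player 1 compares 10, 1, 11 and picks B; Player 2 would get 7.
- C: Player 1 compares 13, 4, 12 and picks T; Player 2 would get 3.
- R: Player 1 compares 7, 11, 1 and picks M; Player 2 would get 10.
Among 7, 3, 10, the best is 10 at R. Subgame-perfect outcome: (M, R) with payoffs (11, 10).
Under simultaneous play:
Player 1's best replies: L→B; C→T; R→M.
Player 2's best replies: T→R; M→C; B→L.
Only (B, L) has each player best-responding; Nash payoffs (11, 7).
Player 2's commitment gain: 10 − 7 = 3.

3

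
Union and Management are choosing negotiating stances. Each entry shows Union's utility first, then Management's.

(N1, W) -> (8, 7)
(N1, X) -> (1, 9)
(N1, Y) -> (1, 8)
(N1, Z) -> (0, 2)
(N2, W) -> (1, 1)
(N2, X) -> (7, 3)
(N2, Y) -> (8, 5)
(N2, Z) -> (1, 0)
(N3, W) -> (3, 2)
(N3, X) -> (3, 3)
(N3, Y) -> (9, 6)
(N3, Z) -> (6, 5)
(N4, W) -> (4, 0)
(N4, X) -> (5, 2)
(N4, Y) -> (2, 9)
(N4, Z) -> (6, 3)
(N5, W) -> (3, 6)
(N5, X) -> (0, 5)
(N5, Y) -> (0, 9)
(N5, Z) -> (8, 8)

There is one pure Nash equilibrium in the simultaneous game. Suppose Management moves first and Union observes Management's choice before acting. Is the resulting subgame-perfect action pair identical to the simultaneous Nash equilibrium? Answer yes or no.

Solve by backward induction (Management leads).
- W: BR = N1, leader payoff 7.
- X: BR = N2, leader payoff 3.
- Y: BR = N3, leader payoff 6.
- Z: BR = N5, leader payoff 8.
Management's induced payoffs are 7, 3, 6, 8, so Management commits to Z. Subgame-perfect outcome: (N5, Z) with payoffs (8, 8).
Under simultaneous play:
Union's best replies: W→N1; X→N2; Y→N3; Z→N5.
Management's best replies: N1→X; N2→Y; N3→Y; N4→Y; N5→Y.
Only (N3, Y) has each player best-responding; Nash payoffs (9, 6).
Sequential outcome (N5, Z) differs from the Nash profile (N3, Y).

no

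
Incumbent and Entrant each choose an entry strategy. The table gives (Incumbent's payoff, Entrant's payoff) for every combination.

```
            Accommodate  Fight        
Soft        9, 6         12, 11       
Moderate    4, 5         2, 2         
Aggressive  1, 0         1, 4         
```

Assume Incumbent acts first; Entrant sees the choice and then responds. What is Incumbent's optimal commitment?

Work backward from Entrant's decision.
- Soft → Entrant plays Fight (best of 6, 11); Incumbent gets 12.
- Moderate → Entrant plays Accommodate (best of 5, 2); Incumbent gets 4.
- Aggressive → Entrant plays Fight (best of 0, 4); Incumbent gets 1.
Incumbent's induced payoffs are 12, 4, 1, so Incumbent commits to Soft. Subgame-perfect outcome: (Soft, Fight) with payoffs (12, 11).

Soft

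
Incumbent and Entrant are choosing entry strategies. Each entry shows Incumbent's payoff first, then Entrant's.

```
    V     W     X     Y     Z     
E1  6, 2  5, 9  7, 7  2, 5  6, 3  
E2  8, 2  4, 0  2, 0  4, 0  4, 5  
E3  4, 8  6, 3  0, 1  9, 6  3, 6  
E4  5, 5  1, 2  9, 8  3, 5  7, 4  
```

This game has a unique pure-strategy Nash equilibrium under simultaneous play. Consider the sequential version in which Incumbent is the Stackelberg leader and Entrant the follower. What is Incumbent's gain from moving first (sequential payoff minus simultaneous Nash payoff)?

0

Work backward from Entrant's decision.
- E1 → Entrant plays W (best of 2, 9, 7, 5, 3); Incumbent gets 5.
- E2 → Entrant plays Z (best of 2, 0, 0, 0, 5); Incumbent gets 4.
- E3 → Entrant plays V (best of 8, 3, 1, 6, 6); Incumbent gets 4.
- E4 → Entrant plays X (best of 5, 2, 8, 5, 4); Incumbent gets 9.
Incumbent's induced payoffs are 5, 4, 4, 9, so Incumbent commits to E4. Subgame-perfect outcome: (E4, X) with payoffs (9, 8).
For the simultaneous game, intersect best replies.
Incumbent's best replies: V→E2; W→E3; X→E4; Y→E3; Z→E4.
Entrant's best replies: E1→W; E2→Z; E3→V; E4→X.
The unique mutual best reply is (E4, X), giving (9, 8).
Incumbent's commitment gain: 9 − 9 = 0.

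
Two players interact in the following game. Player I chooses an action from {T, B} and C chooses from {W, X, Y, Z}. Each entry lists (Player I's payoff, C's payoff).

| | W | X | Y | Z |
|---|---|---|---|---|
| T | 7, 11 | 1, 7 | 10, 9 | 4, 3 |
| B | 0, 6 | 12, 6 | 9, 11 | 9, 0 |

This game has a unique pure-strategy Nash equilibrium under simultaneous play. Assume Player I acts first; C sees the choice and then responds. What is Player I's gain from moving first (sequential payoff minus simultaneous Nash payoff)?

2

Backward induction with Player I moving first.
- T: BR = W, leader payoff 7.
- B: BR = Y, leader payoff 9.
Among 7, 9, the best is 9 at B. Subgame-perfect outcome: (B, Y) with payoffs (9, 11).
For the simultaneous game, intersect best replies.
Player I's best replies: W→T; X→B; Y→T; Z→B.
C's best replies: T→W; B→Y.
The unique mutual best reply is (T, W), giving (7, 11).
Player I's commitment gain: 9 − 7 = 2.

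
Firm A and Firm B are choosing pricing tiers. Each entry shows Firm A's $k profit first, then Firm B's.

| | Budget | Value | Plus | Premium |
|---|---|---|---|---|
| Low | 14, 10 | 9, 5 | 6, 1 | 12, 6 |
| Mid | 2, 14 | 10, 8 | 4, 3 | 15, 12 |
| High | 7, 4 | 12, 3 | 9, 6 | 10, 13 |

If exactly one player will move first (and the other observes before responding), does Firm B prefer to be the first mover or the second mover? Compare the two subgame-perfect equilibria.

If Firm A leads: Firm B's best replies are Low→Budget, Mid→Budget, High→Premium; Firm A's induced payoffs 14, 2, 10; outcome (Low, Budget), payoffs (14, 10).
If Firm B leads: Firm A's best replies are Budget→Low, Value→High, Plus→High, Premium→Mid; Firm B's induced payoffs 10, 3, 6, 12; outcome (Mid, Premium), payoffs (15, 12).
Firm B gets 12 moving first and 10 moving second, so Firm B prefers to move first.

first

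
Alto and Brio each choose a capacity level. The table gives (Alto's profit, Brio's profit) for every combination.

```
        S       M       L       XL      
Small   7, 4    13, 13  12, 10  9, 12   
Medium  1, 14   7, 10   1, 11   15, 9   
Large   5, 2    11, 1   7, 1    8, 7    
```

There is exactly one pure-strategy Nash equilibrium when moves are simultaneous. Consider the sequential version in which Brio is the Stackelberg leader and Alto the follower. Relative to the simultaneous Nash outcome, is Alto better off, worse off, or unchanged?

Solve by backward induction (Brio leads).
- S: Alto compares 7, 1, 5 and picks Small; Brio would get 4.
- M: Alto compares 13, 7, 11 and picks Small; Brio would get 13.
- L: Alto compares 12, 1, 7 and picks Small; Brio would get 10.
- XL: Alto compares 9, 15, 8 and picks Medium; Brio would get 9.
Among 4, 13, 10, 9, the best is 13 at M. Subgame-perfect outcome: (Small, M) with payoffs (13, 13).
Now find the simultaneous Nash equilibrium.
Alto's best replies: S→Small; M→Small; L→Small; XL→Medium.
Brio's best replies: Small→M; Medium→S; Large→XL.
The unique mutual best reply is (Small, M), giving (13, 13).
Alto earns 13 sequentially versus 13 at the Nash outcome: unchanged.

unchanged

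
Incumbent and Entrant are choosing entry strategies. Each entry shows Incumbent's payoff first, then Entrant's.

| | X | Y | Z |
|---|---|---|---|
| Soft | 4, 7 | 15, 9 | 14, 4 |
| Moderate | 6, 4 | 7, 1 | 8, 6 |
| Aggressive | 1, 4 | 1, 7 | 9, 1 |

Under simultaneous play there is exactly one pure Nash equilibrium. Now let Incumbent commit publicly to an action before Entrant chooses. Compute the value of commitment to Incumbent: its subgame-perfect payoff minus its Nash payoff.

Solve by backward induction (Incumbent leads).
- Soft: Entrant compares 7, 9, 4 and picks Y; Incumbent would get 15.
- Moderate: Entrant compares 4, 1, 6 and picks Z; Incumbent would get 8.
- Aggressive: Entrant compares 4, 7, 1 and picks Y; Incumbent would get 1.
Maximizing over 15, 8, 1, Incumbent chooses Soft. Subgame-perfect outcome: (Soft, Y) with payoffs (15, 9).
Under simultaneous play:
Incumbent's best replies: X→Moderate; Y→Soft; Z→Soft.
Entrant's best replies: Soft→Y; Moderate→Z; Aggressive→Y.
The unique mutual best reply is (Soft, Y), giving (15, 9).
Incumbent's commitment gain: 15 − 15 = 0.

0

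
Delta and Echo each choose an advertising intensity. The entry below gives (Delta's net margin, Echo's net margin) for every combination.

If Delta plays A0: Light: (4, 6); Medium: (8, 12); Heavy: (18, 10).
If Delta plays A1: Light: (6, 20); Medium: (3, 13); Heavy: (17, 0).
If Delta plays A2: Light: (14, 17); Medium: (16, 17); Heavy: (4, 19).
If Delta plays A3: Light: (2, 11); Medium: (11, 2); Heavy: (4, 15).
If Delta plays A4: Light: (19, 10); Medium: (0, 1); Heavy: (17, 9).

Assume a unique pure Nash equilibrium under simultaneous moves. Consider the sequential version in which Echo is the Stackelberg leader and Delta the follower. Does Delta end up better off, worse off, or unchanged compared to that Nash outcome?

Work backward from Delta's decision.
- Light → Delta plays A4 (best of 4, 6, 14, 2, 19); Echo gets 10.
- Medium → Delta plays A2 (best of 8, 3, 16, 11, 0); Echo gets 17.
- Heavy → Delta plays A0 (best of 18, 17, 4, 4, 17); Echo gets 10.
Maximizing over 10, 17, 10, Echo chooses Medium. Subgame-perfect outcome: (A2, Medium) with payoffs (16, 17).
Now find the simultaneous Nash equilibrium.
Delta's best replies: Light→A4; Medium→A2; Heavy→A0.
Echo's best replies: A0→Medium; A1→Light; A2→Heavy; A3→Heavy; A4→Light.
Only (A4, Light) has each player best-responding; Nash payoffs (19, 10).
Delta earns 16 sequentially versus 19 at the Nash outcome: worse off.

worse off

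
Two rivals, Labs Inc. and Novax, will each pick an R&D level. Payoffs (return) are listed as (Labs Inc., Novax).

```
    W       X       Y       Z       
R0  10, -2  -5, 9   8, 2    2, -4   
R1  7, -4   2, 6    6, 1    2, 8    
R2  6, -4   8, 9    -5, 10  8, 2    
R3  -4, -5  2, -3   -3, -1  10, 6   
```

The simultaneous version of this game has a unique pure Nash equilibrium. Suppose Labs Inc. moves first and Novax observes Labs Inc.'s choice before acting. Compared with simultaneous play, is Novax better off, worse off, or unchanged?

Solve by backward induction (Labs Inc. leads).
- R0: Novax compares -2, 9, 2, -4 and picks X; Labs Inc. would get -5.
- R1: Novax compares -4, 6, 1, 8 and picks Z; Labs Inc. would get 2.
- R2: Novax compares -4, 9, 10, 2 and picks Y; Labs Inc. would get -5.
- R3: Novax compares -5, -3, -1, 6 and picks Z; Labs Inc. would get 10.
Maximizing over -5, 2, -5, 10, Labs Inc. chooses R3. Subgame-perfect outcome: (R3, Z) with payoffs (10, 6).
For the simultaneous game, intersect best replies.
Labs Inc.'s best replies: W→R0; X→R2; Y→R0; Z→R3.
Novax's best replies: R0→X; R1→Z; R2→Y; R3→Z.
Only (R3, Z) has each player best-responding; Nash payoffs (10, 6).
Novax earns 6 sequentially versus 6 at the Nash outcome: unchanged.

unchanged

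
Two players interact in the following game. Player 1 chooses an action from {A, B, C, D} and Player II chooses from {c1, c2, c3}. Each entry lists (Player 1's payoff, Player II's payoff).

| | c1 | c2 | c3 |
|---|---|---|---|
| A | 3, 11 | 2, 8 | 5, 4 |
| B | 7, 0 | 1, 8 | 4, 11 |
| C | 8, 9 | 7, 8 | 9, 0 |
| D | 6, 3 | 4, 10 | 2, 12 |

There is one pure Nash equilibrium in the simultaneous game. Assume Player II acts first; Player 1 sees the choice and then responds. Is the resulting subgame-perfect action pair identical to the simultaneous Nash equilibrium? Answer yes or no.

yes

Solve by backward induction (Player II leads).
- c1: Player 1 compares 3, 7, 8, 6 and picks C; Player II would get 9.
- c2: Player 1 compares 2, 1, 7, 4 and picks C; Player II would get 8.
- c3: Player 1 compares 5, 4, 9, 2 and picks C; Player II would get 0.
Among 9, 8, 0, the best is 9 at c1. Subgame-perfect outcome: (C, c1) with payoffs (8, 9).
Under simultaneous play:
Player 1's best replies: c1→C; c2→C; c3→C.
Player II's best replies: A→c1; B→c3; C→c1; D→c3.
The unique mutual best reply is (C, c1), giving (8, 9).
Sequential outcome (C, c1) coincides with the Nash profile (C, c1).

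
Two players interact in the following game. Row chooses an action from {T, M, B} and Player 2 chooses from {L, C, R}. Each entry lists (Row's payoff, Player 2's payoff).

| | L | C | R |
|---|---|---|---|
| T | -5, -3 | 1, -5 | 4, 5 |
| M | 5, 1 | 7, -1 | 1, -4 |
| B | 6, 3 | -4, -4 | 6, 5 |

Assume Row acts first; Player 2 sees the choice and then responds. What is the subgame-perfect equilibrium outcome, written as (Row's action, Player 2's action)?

(B, R)

Player 2 best-responds to each possible Row move:
- T: Player 2 compares -3, -5, 5 and picks R; Row would get 4.
- M: Player 2 compares 1, -1, -4 and picks L; Row would get 5.
- B: Player 2 compares 3, -4, 5 and picks R; Row would get 6.
Maximizing over 4, 5, 6, Row chooses B. Subgame-perfect outcome: (B, R) with payoffs (6, 5).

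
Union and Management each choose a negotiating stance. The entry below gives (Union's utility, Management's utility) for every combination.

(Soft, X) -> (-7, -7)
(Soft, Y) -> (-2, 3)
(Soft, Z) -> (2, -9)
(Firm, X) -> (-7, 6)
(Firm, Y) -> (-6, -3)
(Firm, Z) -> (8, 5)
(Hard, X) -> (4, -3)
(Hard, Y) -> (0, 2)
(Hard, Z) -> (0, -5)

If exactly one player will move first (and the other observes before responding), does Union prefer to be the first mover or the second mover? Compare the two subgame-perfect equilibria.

If Union leads: Management's best replies are Soft→Y, Firm→X, Hard→Y; Union's induced payoffs -2, -7, 0; outcome (Hard, Y), payoffs (0, 2).
If Management leads: Union's best replies are X→Hard, Y→Hard, Z→Firm; Management's induced payoffs -3, 2, 5; outcome (Firm, Z), payoffs (8, 5).
Union gets 0 moving first and 8 moving second, so Union prefers to move second.

second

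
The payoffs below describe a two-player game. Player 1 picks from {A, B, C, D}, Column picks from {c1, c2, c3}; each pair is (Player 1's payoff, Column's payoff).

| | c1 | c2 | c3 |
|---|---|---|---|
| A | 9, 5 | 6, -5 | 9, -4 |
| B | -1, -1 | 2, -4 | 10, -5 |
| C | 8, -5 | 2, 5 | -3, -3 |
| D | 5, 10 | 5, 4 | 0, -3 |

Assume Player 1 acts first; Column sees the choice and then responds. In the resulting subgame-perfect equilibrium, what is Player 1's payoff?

Backward induction with Player 1 moving first.
- A: Column compares 5, -5, -4 and picks c1; Player 1 would get 9.
- B: Column compares -1, -4, -5 and picks c1; Player 1 would get -1.
- C: Column compares -5, 5, -3 and picks c2; Player 1 would get 2.
- D: Column compares 10, 4, -3 and picks c1; Player 1 would get 5.
Player 1's induced payoffs are 9, -1, 2, 5, so Player 1 commits to A. Subgame-perfect outcome: (A, c1) with payoffs (9, 5).

9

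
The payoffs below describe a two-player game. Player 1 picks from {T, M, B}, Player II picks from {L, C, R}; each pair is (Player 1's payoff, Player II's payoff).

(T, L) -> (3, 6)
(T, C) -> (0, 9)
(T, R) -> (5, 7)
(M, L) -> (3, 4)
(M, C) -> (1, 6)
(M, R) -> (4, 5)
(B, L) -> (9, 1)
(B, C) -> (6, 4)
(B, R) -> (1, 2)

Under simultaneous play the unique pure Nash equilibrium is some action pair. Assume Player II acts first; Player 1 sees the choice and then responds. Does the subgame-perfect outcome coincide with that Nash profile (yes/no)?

no

Work backward from Player 1's decision.
- L: BR = B, leader payoff 1.
- C: BR = B, leader payoff 4.
- R: BR = T, leader payoff 7.
Among 1, 4, 7, the best is 7 at R. Subgame-perfect outcome: (T, R) with payoffs (5, 7).
Now find the simultaneous Nash equilibrium.
Player 1's best replies: L→B; C→B; R→T.
Player II's best replies: T→C; M→C; B→C.
Only (B, C) has each player best-responding; Nash payoffs (6, 4).
Sequential outcome (T, R) differs from the Nash profile (B, C).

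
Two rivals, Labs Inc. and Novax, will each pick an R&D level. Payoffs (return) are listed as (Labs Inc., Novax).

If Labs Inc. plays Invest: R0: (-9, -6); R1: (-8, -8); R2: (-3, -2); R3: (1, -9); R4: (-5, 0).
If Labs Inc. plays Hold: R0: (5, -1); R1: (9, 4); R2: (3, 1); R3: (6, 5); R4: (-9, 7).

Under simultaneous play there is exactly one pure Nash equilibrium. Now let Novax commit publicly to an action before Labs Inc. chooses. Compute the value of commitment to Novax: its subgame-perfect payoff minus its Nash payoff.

Backward induction with Novax moving first.
- R0 → Labs Inc. plays Hold (best of -9, 5); Novax gets -1.
- R1 → Labs Inc. plays Hold (best of -8, 9); Novax gets 4.
- R2 → Labs Inc. plays Hold (best of -3, 3); Novax gets 1.
- R3 → Labs Inc. plays Hold (best of 1, 6); Novax gets 5.
- R4 → Labs Inc. plays Invest (best of -5, -9); Novax gets 0.
Among -1, 4, 1, 5, 0, the best is 5 at R3. Subgame-perfect outcome: (Hold, R3) with payoffs (6, 5).
For the simultaneous game, intersect best replies.
Labs Inc.'s best replies: R0→Hold; R1→Hold; R2→Hold; R3→Hold; R4→Invest.
Novax's best replies: Invest→R4; Hold→R4.
Only (Invest, R4) has each player best-responding; Nash payoffs (-5, 0).
Novax's commitment gain: 5 − 0 = 5.

5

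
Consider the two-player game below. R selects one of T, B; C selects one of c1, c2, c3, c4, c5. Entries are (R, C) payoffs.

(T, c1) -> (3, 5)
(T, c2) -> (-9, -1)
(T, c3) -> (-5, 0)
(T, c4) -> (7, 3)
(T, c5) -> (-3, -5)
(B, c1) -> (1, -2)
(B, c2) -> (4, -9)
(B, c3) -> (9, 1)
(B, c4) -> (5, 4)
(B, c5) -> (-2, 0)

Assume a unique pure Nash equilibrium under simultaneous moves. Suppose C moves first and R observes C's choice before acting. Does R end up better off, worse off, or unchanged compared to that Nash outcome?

Work backward from R's decision.
- c1 → R plays T (best of 3, 1); C gets 5.
- c2 → R plays B (best of -9, 4); C gets -9.
- c3 → R plays B (best of -5, 9); C gets 1.
- c4 → R plays T (best of 7, 5); C gets 3.
- c5 → R plays B (best of -3, -2); C gets 0.
Maximizing over 5, -9, 1, 3, 0, C chooses c1. Subgame-perfect outcome: (T, c1) with payoffs (3, 5).
For the simultaneous game, intersect best replies.
R's best replies: c1→T; c2→B; c3→B; c4→T; c5→B.
C's best replies: T→c1; B→c4.
The unique mutual best reply is (T, c1), giving (3, 5).
R earns 3 sequentially versus 3 at the Nash outcome: unchanged.

unchanged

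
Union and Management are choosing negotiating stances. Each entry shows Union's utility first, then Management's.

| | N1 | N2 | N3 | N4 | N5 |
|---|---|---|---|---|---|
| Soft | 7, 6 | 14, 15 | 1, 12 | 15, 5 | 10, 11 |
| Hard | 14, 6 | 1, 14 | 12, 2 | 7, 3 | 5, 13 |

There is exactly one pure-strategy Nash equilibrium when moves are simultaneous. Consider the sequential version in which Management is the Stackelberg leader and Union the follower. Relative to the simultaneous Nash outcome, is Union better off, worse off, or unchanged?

unchanged

Work backward from Union's decision.
- N1: BR = Hard, leader payoff 6.
- N2: BR = Soft, leader payoff 15.
- N3: BR = Hard, leader payoff 2.
- N4: BR = Soft, leader payoff 5.
- N5: BR = Soft, leader payoff 11.
Among 6, 15, 2, 5, 11, the best is 15 at N2. Subgame-perfect outcome: (Soft, N2) with payoffs (14, 15).
Under simultaneous play:
Union's best replies: N1→Hard; N2→Soft; N3→Hard; N4→Soft; N5→Soft.
Management's best replies: Soft→N2; Hard→N2.
Only (Soft, N2) has each player best-responding; Nash payoffs (14, 15).
Union earns 14 sequentially versus 14 at the Nash outcome: unchanged.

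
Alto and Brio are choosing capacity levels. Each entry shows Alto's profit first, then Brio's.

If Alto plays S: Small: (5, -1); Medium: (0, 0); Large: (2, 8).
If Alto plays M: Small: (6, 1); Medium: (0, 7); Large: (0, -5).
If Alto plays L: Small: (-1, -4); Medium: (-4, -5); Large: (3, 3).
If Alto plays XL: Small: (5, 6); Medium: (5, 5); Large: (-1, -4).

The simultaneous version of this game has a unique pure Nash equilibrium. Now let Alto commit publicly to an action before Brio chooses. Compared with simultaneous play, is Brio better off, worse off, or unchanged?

Work backward from Brio's decision.
- S: Brio compares -1, 0, 8 and picks Large; Alto would get 2.
- M: Brio compares 1, 7, -5 and picks Medium; Alto would get 0.
- L: Brio compares -4, -5, 3 and picks Large; Alto would get 3.
- XL: Brio compares 6, 5, -4 and picks Small; Alto would get 5.
Alto's induced payoffs are 2, 0, 3, 5, so Alto commits to XL. Subgame-perfect outcome: (XL, Small) with payoffs (5, 6).
For the simultaneous game, intersect best replies.
Alto's best replies: Small→M; Medium→XL; Large→L.
Brio's best replies: S→Large; M→Medium; L→Large; XL→Small.
The unique mutual best reply is (L, Large), giving (3, 3).
Brio earns 6 sequentially versus 3 at the Nash outcome: better off.

better off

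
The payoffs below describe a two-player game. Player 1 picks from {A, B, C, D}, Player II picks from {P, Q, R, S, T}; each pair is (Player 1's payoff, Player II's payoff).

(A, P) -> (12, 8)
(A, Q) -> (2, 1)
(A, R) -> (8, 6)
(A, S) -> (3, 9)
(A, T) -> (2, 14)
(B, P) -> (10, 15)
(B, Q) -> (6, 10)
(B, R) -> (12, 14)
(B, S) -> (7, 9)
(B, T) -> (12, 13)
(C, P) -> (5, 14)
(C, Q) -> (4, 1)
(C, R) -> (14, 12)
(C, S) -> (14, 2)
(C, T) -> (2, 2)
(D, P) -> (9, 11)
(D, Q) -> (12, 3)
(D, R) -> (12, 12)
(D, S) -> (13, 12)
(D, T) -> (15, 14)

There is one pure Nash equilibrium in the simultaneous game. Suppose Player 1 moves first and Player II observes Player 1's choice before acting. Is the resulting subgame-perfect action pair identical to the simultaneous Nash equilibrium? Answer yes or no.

yes

Player II best-responds to each possible Player 1 move:
- A: Player II compares 8, 1, 6, 9, 14 and picks T; Player 1 would get 2.
- B: Player II compares 15, 10, 14, 9, 13 and picks P; Player 1 would get 10.
- C: Player II compares 14, 1, 12, 2, 2 and picks P; Player 1 would get 5.
- D: Player II compares 11, 3, 12, 12, 14 and picks T; Player 1 would get 15.
Maximizing over 2, 10, 5, 15, Player 1 chooses D. Subgame-perfect outcome: (D, T) with payoffs (15, 14).
For the simultaneous game, intersect best replies.
Player 1's best replies: P→A; Q→D; R→C; S→C; T→D.
Player II's best replies: A→T; B→P; C→P; D→T.
Only (D, T) has each player best-responding; Nash payoffs (15, 14).
Sequential outcome (D, T) coincides with the Nash profile (D, T).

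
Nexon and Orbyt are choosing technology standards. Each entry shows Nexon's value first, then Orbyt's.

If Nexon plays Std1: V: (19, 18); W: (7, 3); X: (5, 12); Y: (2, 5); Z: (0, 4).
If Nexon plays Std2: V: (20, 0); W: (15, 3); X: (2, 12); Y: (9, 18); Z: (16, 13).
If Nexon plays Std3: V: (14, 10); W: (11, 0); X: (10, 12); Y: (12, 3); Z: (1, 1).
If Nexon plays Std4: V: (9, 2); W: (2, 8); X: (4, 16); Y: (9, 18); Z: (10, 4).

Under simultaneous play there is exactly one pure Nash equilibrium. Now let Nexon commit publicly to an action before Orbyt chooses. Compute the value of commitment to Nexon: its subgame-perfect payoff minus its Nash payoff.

9

Orbyt best-responds to each possible Nexon move:
- Std1: BR = V, leader payoff 19.
- Std2: BR = Y, leader payoff 9.
- Std3: BR = X, leader payoff 10.
- Std4: BR = Y, leader payoff 9.
Among 19, 9, 10, 9, the best is 19 at Std1. Subgame-perfect outcome: (Std1, V) with payoffs (19, 18).
For the simultaneous game, intersect best replies.
Nexon's best replies: V→Std2; W→Std2; X→Std3; Y→Std3; Z→Std2.
Orbyt's best replies: Std1→V; Std2→Y; Std3→X; Std4→Y.
Only (Std3, X) has each player best-responding; Nash payoffs (10, 12).
Nexon's commitment gain: 19 − 10 = 9.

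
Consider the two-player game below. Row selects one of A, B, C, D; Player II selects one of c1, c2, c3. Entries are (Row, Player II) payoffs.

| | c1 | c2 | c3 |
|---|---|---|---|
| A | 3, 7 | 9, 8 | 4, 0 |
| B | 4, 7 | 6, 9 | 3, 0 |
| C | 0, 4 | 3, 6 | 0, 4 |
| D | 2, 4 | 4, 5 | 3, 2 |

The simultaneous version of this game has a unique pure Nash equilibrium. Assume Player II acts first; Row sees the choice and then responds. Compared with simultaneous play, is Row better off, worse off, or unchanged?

unchanged

Row best-responds to each possible Player II move:
- c1: Row compares 3, 4, 0, 2 and picks B; Player II would get 7.
- c2: Row compares 9, 6, 3, 4 and picks A; Player II would get 8.
- c3: Row compares 4, 3, 0, 3 and picks A; Player II would get 0.
Player II's induced payoffs are 7, 8, 0, so Player II commits to c2. Subgame-perfect outcome: (A, c2) with payoffs (9, 8).
For the simultaneous game, intersect best replies.
Row's best replies: c1→B; c2→A; c3→A.
Player II's best replies: A→c2; B→c2; C→c2; D→c2.
Only (A, c2) has each player best-responding; Nash payoffs (9, 8).
Row earns 9 sequentially versus 9 at the Nash outcome: unchanged.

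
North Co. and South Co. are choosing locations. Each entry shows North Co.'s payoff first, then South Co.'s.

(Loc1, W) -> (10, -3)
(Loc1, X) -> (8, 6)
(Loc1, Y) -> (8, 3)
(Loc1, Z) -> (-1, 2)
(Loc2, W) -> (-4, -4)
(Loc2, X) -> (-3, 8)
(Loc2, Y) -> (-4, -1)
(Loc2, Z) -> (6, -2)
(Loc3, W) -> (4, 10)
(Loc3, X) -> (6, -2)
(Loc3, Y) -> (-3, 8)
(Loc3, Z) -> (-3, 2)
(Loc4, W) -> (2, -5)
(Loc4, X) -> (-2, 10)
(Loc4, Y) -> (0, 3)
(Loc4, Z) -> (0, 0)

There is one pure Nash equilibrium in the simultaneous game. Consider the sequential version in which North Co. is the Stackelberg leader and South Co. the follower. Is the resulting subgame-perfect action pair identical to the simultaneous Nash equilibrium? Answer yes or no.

yes

South Co. best-responds to each possible North Co. move:
- Loc1: BR = X, leader payoff 8.
- Loc2: BR = X, leader payoff -3.
- Loc3: BR = W, leader payoff 4.
- Loc4: BR = X, leader payoff -2.
North Co.'s induced payoffs are 8, -3, 4, -2, so North Co. commits to Loc1. Subgame-perfect outcome: (Loc1, X) with payoffs (8, 6).
Now find the simultaneous Nash equilibrium.
North Co.'s best replies: W→Loc1; X→Loc1; Y→Loc1; Z→Loc2.
South Co.'s best replies: Loc1→X; Loc2→X; Loc3→W; Loc4→X.
Only (Loc1, X) has each player best-responding; Nash payoffs (8, 6).
Sequential outcome (Loc1, X) coincides with the Nash profile (Loc1, X).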